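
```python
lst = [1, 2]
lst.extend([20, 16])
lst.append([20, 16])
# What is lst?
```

After line 1: lst = [1, 2]
After line 2 (extend unpacks [20, 16]): lst = [1, 2, 20, 16]
After line 3 (append adds [20, 16] as single element): lst = [1, 2, 20, 16, [20, 16]]

[1, 2, 20, 16, [20, 16]]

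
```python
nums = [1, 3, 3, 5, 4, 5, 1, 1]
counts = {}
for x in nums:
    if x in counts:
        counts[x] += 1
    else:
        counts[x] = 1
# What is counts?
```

Initial: counts = {}, nums = [1, 3, 3, 5, 4, 5, 1, 1]
See 1: counts = {1: 1}
See 3: counts = {1: 1, 3: 1}
See 3: counts = {1: 1, 3: 2}
See 5: counts = {1: 1, 3: 2, 5: 1}
See 4: counts = {1: 1, 3: 2, 5: 1, 4: 1}
See 5: counts = {1: 1, 3: 2, 5: 2, 4: 1}
See 1: counts = {1: 2, 3: 2, 5: 2, 4: 1}
See 1: counts = {1: 3, 3: 2, 5: 2, 4: 1}

{1: 3, 3: 2, 5: 2, 4: 1}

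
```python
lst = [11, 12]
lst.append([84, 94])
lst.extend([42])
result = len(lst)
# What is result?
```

After line 1: lst = [11, 12]
After line 2 (append adds [84, 94] as single element): lst = [11, 12, [84, 94]]
After line 3 (extend unpacks [42], adds 42): lst = [11, 12, [84, 94], 42]
After line 4: result = len(lst) = 4

4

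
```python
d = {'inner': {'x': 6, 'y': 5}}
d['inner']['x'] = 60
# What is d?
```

After line 1: d = {'inner': {'x': 6, 'y': 5}}
After line 2 (inner x overwritten): d = {'inner': {'x': 60, 'y': 5}}

{'inner': {'x': 60, 'y': 5}}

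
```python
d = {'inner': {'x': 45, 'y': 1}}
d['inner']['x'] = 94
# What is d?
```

After line 1: d = {'inner': {'x': 45, 'y': 1}}
After line 2 (inner x overwritten): d = {'inner': {'x': 94, 'y': 1}}

{'inner': {'x': 94, 'y': 1}}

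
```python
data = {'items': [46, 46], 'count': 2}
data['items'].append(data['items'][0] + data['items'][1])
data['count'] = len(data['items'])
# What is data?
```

After line 1: data = {'items': [46, 46], 'count': 2}
After line 2 (append 46 + 46 = 92): data = {'items': [46, 46, 92], 'count': 2}
After line 3 (count = len(items) = 3): data = {'items': [46, 46, 92], 'count': 3}

{'items': [46, 46, 92], 'count': 3}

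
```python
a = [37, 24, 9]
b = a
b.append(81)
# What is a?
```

After line 1: a = [37, 24, 9]
After line 2 (b = a is an alias, same object): a = [37, 24, 9], b = [37, 24, 9]
After line 3 (b.append mutates the shared list): a = [37, 24, 9, 81], b = [37, 24, 9, 81]

[37, 24, 9, 81]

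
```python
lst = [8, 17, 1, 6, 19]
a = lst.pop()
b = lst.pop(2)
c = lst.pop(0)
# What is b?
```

After line 1: lst = [8, 17, 1, 6, 19]
After line 2 (pop() -> a = 19): lst = [8, 17, 1, 6]
After line 3 (pop(2) -> b = 1): lst = [8, 17, 6]
After line 4 (pop(0) -> c = 8): lst = [17, 6]

1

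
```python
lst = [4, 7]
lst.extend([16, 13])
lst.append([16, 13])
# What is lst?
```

After line 1: lst = [4, 7]
After line 2 (extend unpacks [16, 13]): lst = [4, 7, 16, 13]
After line 3 (append adds [16, 13] as single element): lst = [4, 7, 16, 13, [16, 13]]

[4, 7, 16, 13, [16, 13]]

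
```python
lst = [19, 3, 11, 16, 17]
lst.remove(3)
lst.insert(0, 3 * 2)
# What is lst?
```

After line 1: lst = [19, 3, 11, 16, 17]
After line 2 (remove first 3): lst = [19, 11, 16, 17]
After line 3 (insert 6 at index 0): lst = [6, 19, 11, 16, 17]

[6, 19, 11, 16, 17]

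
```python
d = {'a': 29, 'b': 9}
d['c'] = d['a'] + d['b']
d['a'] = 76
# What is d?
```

After line 1: d = {'a': 29, 'b': 9}
After line 2 (d['c'] = 29 + 9): d = {'a': 29, 'b': 9, 'c': 38}
After line 3: d = {'a': 76, 'b': 9, 'c': 38}

{'a': 76, 'b': 9, 'c': 38}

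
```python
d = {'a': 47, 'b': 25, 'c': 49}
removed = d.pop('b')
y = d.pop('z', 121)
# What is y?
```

After line 1: d = {'a': 47, 'b': 25, 'c': 49}
After line 2 (pop 'b' returns 25): d = {'a': 47, 'c': 49}, removed = 25
After line 3 (pop 'z' missing, returns default 121): d = {'a': 47, 'c': 49}, y = 121

121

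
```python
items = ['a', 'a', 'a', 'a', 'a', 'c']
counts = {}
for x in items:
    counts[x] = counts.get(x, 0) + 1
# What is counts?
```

Initial: counts = {}, items = ['a', 'a', 'a', 'a', 'a', 'c']
See 'a': counts = {'a': 1}
See 'a': counts = {'a': 2}
See 'a': counts = {'a': 3}
See 'a': counts = {'a': 4}
See 'a': counts = {'a': 5}
See 'c': counts = {'a': 5, 'c': 1}

{'a': 5, 'c': 1}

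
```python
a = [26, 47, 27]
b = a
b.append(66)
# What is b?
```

After line 1: a = [26, 47, 27]
After line 2 (b = a is an alias, same object): a = [26, 47, 27], b = [26, 47, 27]
After line 3 (b.append mutates the shared list): a = [26, 47, 27, 66], b = [26, 47, 27, 66]

[26, 47, 27, 66]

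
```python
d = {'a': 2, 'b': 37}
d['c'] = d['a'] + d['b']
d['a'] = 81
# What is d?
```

After line 1: d = {'a': 2, 'b': 37}
After line 2 (d['c'] = 2 + 37): d = {'a': 2, 'b': 37, 'c': 39}
After line 3: d = {'a': 81, 'b': 37, 'c': 39}

{'a': 81, 'b': 37, 'c': 39}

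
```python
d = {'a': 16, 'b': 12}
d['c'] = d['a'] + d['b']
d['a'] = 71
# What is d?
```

After line 1: d = {'a': 16, 'b': 12}
After line 2 (d['c'] = 16 + 12): d = {'a': 16, 'b': 12, 'c': 28}
After line 3: d = {'a': 71, 'b': 12, 'c': 28}

{'a': 71, 'b': 12, 'c': 28}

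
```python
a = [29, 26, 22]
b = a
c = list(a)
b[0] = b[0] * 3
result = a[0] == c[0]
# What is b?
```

After line 1: a = [29, 26, 22]
After line 2 (b = a, alias): a = [29, 26, 22], b = [29, 26, 22]
After line 3 (c = list(a) is a copy, new object): c = [29, 26, 22]
After line 4 (b[0] = 29 * 3 = 87; mutates shared a/b): a = b = [87, 26, 22], c = [29, 26, 22]
After line 5 (a[0] = 87, c[0] = 29; result = False)

[87, 26, 22]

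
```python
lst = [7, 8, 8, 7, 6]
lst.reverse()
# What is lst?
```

[6, 7, 8, 8, 7]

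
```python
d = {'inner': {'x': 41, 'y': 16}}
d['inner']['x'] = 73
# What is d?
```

After line 1: d = {'inner': {'x': 41, 'y': 16}}
After line 2 (inner x overwritten): d = {'inner': {'x': 73, 'y': 16}}

{'inner': {'x': 73, 'y': 16}}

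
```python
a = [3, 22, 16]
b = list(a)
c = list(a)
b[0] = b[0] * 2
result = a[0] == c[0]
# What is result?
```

After line 1: a = [3, 22, 16]
After line 2 (b = list(a), copy): a = [3, 22, 16], b = [3, 22, 16]
After line 3 (c = list(a) is a copy, new object): c = [3, 22, 16]
After line 4 (b[0] = 3 * 2 = 6; only b mutates (copy)): a = [3, 22, 16], b = [6, 22, 16], c = [3, 22, 16]
After line 5 (a[0] = 3, c[0] = 3; result = True)

True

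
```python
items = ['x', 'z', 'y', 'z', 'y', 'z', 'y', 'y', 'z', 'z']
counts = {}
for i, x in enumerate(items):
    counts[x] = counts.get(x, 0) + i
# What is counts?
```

Initial: counts = {}, items = ['x', 'z', 'y', 'z', 'y', 'z', 'y', 'y', 'z', 'z']
i=0, x='x': counts = {'x': 0}
i=1, x='z': counts = {'x': 0, 'z': 1}
i=2, x='y': counts = {'x': 0, 'z': 1, 'y': 2}
i=3, x='z': counts = {'x': 0, 'z': 4, 'y': 2}
i=4, x='y': counts = {'x': 0, 'z': 4, 'y': 6}
i=5, x='z': counts = {'x': 0, 'z': 9, 'y': 6}
i=6, x='y': counts = {'x': 0, 'z': 9, 'y': 12}
i=7, x='y': counts = {'x': 0, 'z': 9, 'y': 19}
i=8, x='z': counts = {'x': 0, 'z': 17, 'y': 19}
i=9, x='z': counts = {'x': 0, 'z': 26, 'y': 19}

{'x': 0, 'z': 26, 'y': 19}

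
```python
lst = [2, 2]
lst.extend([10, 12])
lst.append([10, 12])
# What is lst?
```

After line 1: lst = [2, 2]
After line 2 (extend unpacks [10, 12]): lst = [2, 2, 10, 12]
After line 3 (append adds [10, 12] as single element): lst = [2, 2, 10, 12, [10, 12]]

[2, 2, 10, 12, [10, 12]]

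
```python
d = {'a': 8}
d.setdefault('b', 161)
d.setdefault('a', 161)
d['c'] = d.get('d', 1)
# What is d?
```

After line 1: d = {'a': 8}
After line 2 (setdefault adds 'b'=161): d = {'a': 8, 'b': 161}
After line 3 (setdefault 'a' no-op, already exists): d = {'a': 8, 'b': 161}
After line 4 (get('d', 1) returns default since 'd' not in d): d = {'a': 8, 'b': 161, 'c': 1}

{'a': 8, 'b': 161, 'c': 1}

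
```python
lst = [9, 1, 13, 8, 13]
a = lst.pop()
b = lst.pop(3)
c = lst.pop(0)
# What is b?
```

After line 1: lst = [9, 1, 13, 8, 13]
After line 2 (pop() -> a = 13): lst = [9, 1, 13, 8]
After line 3 (pop(3) -> b = 8): lst = [9, 1, 13]
After line 4 (pop(0) -> c = 9): lst = [1, 13]

8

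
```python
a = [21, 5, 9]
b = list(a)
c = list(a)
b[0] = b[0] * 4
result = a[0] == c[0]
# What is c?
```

After line 1: a = [21, 5, 9]
After line 2 (b = list(a), copy): a = [21, 5, 9], b = [21, 5, 9]
After line 3 (c = list(a) is a copy, new object): c = [21, 5, 9]
After line 4 (b[0] = 21 * 4 = 84; only b mutates (copy)): a = [21, 5, 9], b = [84, 5, 9], c = [21, 5, 9]
After line 5 (a[0] = 21, c[0] = 21; result = True)

[21, 5, 9]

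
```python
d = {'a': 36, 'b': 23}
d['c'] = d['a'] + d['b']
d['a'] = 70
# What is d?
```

After line 1: d = {'a': 36, 'b': 23}
After line 2 (d['c'] = 36 + 23): d = {'a': 36, 'b': 23, 'c': 59}
After line 3: d = {'a': 70, 'b': 23, 'c': 59}

{'a': 70, 'b': 23, 'c': 59}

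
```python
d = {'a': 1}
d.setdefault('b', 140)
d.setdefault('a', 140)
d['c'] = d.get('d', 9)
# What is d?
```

After line 1: d = {'a': 1}
After line 2 (setdefault adds 'b'=140): d = {'a': 1, 'b': 140}
After line 3 (setdefault 'a' no-op, already exists): d = {'a': 1, 'b': 140}
After line 4 (get('d', 9) returns default since 'd' not in d): d = {'a': 1, 'b': 140, 'c': 9}

{'a': 1, 'b': 140, 'c': 9}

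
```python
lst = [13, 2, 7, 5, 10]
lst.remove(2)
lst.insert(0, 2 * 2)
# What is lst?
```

After line 1: lst = [13, 2, 7, 5, 10]
After line 2 (remove first 2): lst = [13, 7, 5, 10]
After line 3 (insert 4 at index 0): lst = [4, 13, 7, 5, 10]

[4, 13, 7, 5, 10]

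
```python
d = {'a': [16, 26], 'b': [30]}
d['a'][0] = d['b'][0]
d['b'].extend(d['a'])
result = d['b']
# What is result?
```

After line 1: d = {'a': [16, 26], 'b': [30]}
After line 2 (a[0] = b[0] = 30): d = {'a': [30, 26], 'b': [30]}
After line 3 (b.extend(a) appends [30, 26]): d = {'a': [30, 26], 'b': [30, 30, 26]}
After line 4: result = d['b'] = [30, 30, 26]

[30, 30, 26]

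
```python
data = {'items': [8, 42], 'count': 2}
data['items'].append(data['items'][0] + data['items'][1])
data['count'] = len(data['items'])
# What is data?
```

After line 1: data = {'items': [8, 42], 'count': 2}
After line 2 (append 8 + 42 = 50): data = {'items': [8, 42, 50], 'count': 2}
After line 3 (count = len(items) = 3): data = {'items': [8, 42, 50], 'count': 3}

{'items': [8, 42, 50], 'count': 3}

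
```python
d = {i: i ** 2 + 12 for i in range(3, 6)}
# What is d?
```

{3: 21, 4: 28, 5: 37}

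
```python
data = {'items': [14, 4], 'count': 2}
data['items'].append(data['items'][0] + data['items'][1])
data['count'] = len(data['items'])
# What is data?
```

After line 1: data = {'items': [14, 4], 'count': 2}
After line 2 (append 14 + 4 = 18): data = {'items': [14, 4, 18], 'count': 2}
After line 3 (count = len(items) = 3): data = {'items': [14, 4, 18], 'count': 3}

{'items': [14, 4, 18], 'count': 3}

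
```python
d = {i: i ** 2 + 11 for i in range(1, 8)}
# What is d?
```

{1: 12, 2: 15, 3: 20, 4: 27, 5: 36, 6: 47, 7: 60}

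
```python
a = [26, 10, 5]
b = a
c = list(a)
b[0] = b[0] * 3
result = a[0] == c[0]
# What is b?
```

After line 1: a = [26, 10, 5]
After line 2 (b = a, alias): a = [26, 10, 5], b = [26, 10, 5]
After line 3 (c = list(a) is a copy, new object): c = [26, 10, 5]
After line 4 (b[0] = 26 * 3 = 78; mutates shared a/b): a = b = [78, 10, 5], c = [26, 10, 5]
After line 5 (a[0] = 78, c[0] = 26; result = False)

[78, 10, 5]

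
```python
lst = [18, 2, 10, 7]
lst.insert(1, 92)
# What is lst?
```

[18, 92, 2, 10, 7]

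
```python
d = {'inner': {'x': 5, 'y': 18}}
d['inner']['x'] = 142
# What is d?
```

After line 1: d = {'inner': {'x': 5, 'y': 18}}
After line 2 (inner x overwritten): d = {'inner': {'x': 142, 'y': 18}}

{'inner': {'x': 142, 'y': 18}}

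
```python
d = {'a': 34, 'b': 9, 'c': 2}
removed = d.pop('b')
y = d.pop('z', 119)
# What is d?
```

After line 1: d = {'a': 34, 'b': 9, 'c': 2}
After line 2 (pop 'b' returns 9): d = {'a': 34, 'c': 2}, removed = 9
After line 3 (pop 'z' missing, returns default 119): d = {'a': 34, 'c': 2}, y = 119

{'a': 34, 'c': 2}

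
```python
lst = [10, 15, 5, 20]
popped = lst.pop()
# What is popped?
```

20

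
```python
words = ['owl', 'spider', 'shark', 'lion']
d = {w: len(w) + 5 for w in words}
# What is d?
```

{'owl': 8, 'spider': 11, 'shark': 10, 'lion': 9}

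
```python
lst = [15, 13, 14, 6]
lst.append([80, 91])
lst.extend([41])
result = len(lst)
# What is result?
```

After line 1: lst = [15, 13, 14, 6]
After line 2 (append adds [80, 91] as single element): lst = [15, 13, 14, 6, [80, 91]]
After line 3 (extend unpacks [41], adds 41): lst = [15, 13, 14, 6, [80, 91], 41]
After line 4: result = len(lst) = 6

6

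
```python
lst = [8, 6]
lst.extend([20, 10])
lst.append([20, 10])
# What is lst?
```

After line 1: lst = [8, 6]
After line 2 (extend unpacks [20, 10]): lst = [8, 6, 20, 10]
After line 3 (append adds [20, 10] as single element): lst = [8, 6, 20, 10, [20, 10]]

[8, 6, 20, 10, [20, 10]]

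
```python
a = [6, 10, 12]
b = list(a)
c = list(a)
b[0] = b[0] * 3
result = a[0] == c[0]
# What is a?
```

After line 1: a = [6, 10, 12]
After line 2 (b = list(a), copy): a = [6, 10, 12], b = [6, 10, 12]
After line 3 (c = list(a) is a copy, new object): c = [6, 10, 12]
After line 4 (b[0] = 6 * 3 = 18; only b mutates (copy)): a = [6, 10, 12], b = [18, 10, 12], c = [6, 10, 12]
After line 5 (a[0] = 6, c[0] = 6; result = True)

[6, 10, 12]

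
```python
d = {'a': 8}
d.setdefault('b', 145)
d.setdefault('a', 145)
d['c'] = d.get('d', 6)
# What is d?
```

After line 1: d = {'a': 8}
After line 2 (setdefault adds 'b'=145): d = {'a': 8, 'b': 145}
After line 3 (setdefault 'a' no-op, already exists): d = {'a': 8, 'b': 145}
After line 4 (get('d', 6) returns default since 'd' not in d): d = {'a': 8, 'b': 145, 'c': 6}

{'a': 8, 'b': 145, 'c': 6}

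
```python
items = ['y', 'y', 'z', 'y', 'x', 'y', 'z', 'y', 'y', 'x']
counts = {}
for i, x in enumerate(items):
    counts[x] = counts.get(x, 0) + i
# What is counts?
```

Initial: counts = {}, items = ['y', 'y', 'z', 'y', 'x', 'y', 'z', 'y', 'y', 'x']
i=0, x='y': counts = {'y': 0}
i=1, x='y': counts = {'y': 1}
i=2, x='z': counts = {'y': 1, 'z': 2}
i=3, x='y': counts = {'y': 4, 'z': 2}
i=4, x='x': counts = {'y': 4, 'z': 2, 'x': 4}
i=5, x='y': counts = {'y': 9, 'z': 2, 'x': 4}
i=6, x='z': counts = {'y': 9, 'z': 8, 'x': 4}
i=7, x='y': counts = {'y': 16, 'z': 8, 'x': 4}
i=8, x='y': counts = {'y': 24, 'z': 8, 'x': 4}
i=9, x='x': counts = {'y': 24, 'z': 8, 'x': 13}

{'y': 24, 'z': 8, 'x': 13}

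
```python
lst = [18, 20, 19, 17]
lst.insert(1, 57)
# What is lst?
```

[18, 57, 20, 19, 17]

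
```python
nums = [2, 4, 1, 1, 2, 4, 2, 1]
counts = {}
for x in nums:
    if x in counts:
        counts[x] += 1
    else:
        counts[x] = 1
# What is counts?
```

Initial: counts = {}, nums = [2, 4, 1, 1, 2, 4, 2, 1]
See 2: counts = {2: 1}
See 4: counts = {2: 1, 4: 1}
See 1: counts = {2: 1, 4: 1, 1: 1}
See 1: counts = {2: 1, 4: 1, 1: 2}
See 2: counts = {2: 2, 4: 1, 1: 2}
See 4: counts = {2: 2, 4: 2, 1: 2}
See 2: counts = {2: 3, 4: 2, 1: 2}
See 1: counts = {2: 3, 4: 2, 1: 3}

{2: 3, 4: 2, 1: 3}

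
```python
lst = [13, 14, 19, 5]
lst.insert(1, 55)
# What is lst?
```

[13, 55, 14, 19, 5]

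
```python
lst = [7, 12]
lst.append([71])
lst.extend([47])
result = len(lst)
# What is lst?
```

After line 1: lst = [7, 12]
After line 2 (append adds [71] as single element): lst = [7, 12, [71]]
After line 3 (extend unpacks [47], adds 47): lst = [7, 12, [71], 47]
After line 4: result = len(lst) = 4

[7, 12, [71], 47]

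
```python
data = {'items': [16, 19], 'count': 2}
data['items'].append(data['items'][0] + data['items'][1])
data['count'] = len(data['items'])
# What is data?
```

After line 1: data = {'items': [16, 19], 'count': 2}
After line 2 (append 16 + 19 = 35): data = {'items': [16, 19, 35], 'count': 2}
After line 3 (count = len(items) = 3): data = {'items': [16, 19, 35], 'count': 3}

{'items': [16, 19, 35], 'count': 3}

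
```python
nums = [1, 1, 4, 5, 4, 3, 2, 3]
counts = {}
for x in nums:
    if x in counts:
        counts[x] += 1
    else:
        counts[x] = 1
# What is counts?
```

Initial: counts = {}, nums = [1, 1, 4, 5, 4, 3, 2, 3]
See 1: counts = {1: 1}
See 1: counts = {1: 2}
See 4: counts = {1: 2, 4: 1}
See 5: counts = {1: 2, 4: 1, 5: 1}
See 4: counts = {1: 2, 4: 2, 5: 1}
See 3: counts = {1: 2, 4: 2, 5: 1, 3: 1}
See 2: counts = {1: 2, 4: 2, 5: 1, 3: 1, 2: 1}
See 3: counts = {1: 2, 4: 2, 5: 1, 3: 2, 2: 1}

{1: 2, 4: 2, 5: 1, 3: 2, 2: 1}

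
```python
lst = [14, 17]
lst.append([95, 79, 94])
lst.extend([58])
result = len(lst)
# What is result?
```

After line 1: lst = [14, 17]
After line 2 (append adds [95, 79, 94] as single element): lst = [14, 17, [95, 79, 94]]
After line 3 (extend unpacks [58], adds 58): lst = [14, 17, [95, 79, 94], 58]
After line 4: result = len(lst) = 4

4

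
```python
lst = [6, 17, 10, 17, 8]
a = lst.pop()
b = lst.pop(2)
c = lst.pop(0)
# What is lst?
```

After line 1: lst = [6, 17, 10, 17, 8]
After line 2 (pop() -> a = 8): lst = [6, 17, 10, 17]
After line 3 (pop(2) -> b = 10): lst = [6, 17, 17]
After line 4 (pop(0) -> c = 6): lst = [17, 17]

[17, 17]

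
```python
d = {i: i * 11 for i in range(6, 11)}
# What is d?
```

{6: 66, 7: 77, 8: 88, 9: 99, 10: 110}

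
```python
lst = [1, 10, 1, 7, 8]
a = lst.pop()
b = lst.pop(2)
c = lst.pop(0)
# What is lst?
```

After line 1: lst = [1, 10, 1, 7, 8]
After line 2 (pop() -> a = 8): lst = [1, 10, 1, 7]
After line 3 (pop(2) -> b = 1): lst = [1, 10, 7]
After line 4 (pop(0) -> c = 1): lst = [10, 7]

[10, 7]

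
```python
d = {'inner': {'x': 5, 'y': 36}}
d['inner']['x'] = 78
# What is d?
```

After line 1: d = {'inner': {'x': 5, 'y': 36}}
After line 2 (inner x overwritten): d = {'inner': {'x': 78, 'y': 36}}

{'inner': {'x': 78, 'y': 36}}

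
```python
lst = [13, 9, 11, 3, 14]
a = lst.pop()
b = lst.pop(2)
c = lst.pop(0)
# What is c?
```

After line 1: lst = [13, 9, 11, 3, 14]
After line 2 (pop() -> a = 14): lst = [13, 9, 11, 3]
After line 3 (pop(2) -> b = 11): lst = [13, 9, 3]
After line 4 (pop(0) -> c = 13): lst = [9, 3]

13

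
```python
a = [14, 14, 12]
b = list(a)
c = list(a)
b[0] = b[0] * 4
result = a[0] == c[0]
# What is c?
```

After line 1: a = [14, 14, 12]
After line 2 (b = list(a), copy): a = [14, 14, 12], b = [14, 14, 12]
After line 3 (c = list(a) is a copy, new object): c = [14, 14, 12]
After line 4 (b[0] = 14 * 4 = 56; only b mutates (copy)): a = [14, 14, 12], b = [56, 14, 12], c = [14, 14, 12]
After line 5 (a[0] = 14, c[0] = 14; result = True)

[14, 14, 12]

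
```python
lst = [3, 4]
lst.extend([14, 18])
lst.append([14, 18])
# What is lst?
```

After line 1: lst = [3, 4]
After line 2 (extend unpacks [14, 18]): lst = [3, 4, 14, 18]
After line 3 (append adds [14, 18] as single element): lst = [3, 4, 14, 18, [14, 18]]

[3, 4, 14, 18, [14, 18]]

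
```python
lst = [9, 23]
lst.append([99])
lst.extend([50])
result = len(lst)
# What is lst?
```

After line 1: lst = [9, 23]
After line 2 (append adds [99] as single element): lst = [9, 23, [99]]
After line 3 (extend unpacks [50], adds 50): lst = [9, 23, [99], 50]
After line 4: result = len(lst) = 4

[9, 23, [99], 50]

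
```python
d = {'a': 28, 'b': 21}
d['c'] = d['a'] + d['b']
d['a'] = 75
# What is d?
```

After line 1: d = {'a': 28, 'b': 21}
After line 2 (d['c'] = 28 + 21): d = {'a': 28, 'b': 21, 'c': 49}
After line 3: d = {'a': 75, 'b': 21, 'c': 49}

{'a': 75, 'b': 21, 'c': 49}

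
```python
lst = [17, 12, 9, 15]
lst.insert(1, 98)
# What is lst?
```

[17, 98, 12, 9, 15]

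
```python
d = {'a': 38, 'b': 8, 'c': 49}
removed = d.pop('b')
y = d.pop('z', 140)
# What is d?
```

After line 1: d = {'a': 38, 'b': 8, 'c': 49}
After line 2 (pop 'b' returns 8): d = {'a': 38, 'c': 49}, removed = 8
After line 3 (pop 'z' missing, returns default 140): d = {'a': 38, 'c': 49}, y = 140

{'a': 38, 'c': 49}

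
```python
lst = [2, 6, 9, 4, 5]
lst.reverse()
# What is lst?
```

[5, 4, 9, 6, 2]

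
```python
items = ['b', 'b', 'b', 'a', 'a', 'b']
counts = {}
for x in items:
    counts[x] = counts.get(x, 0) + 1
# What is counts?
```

Initial: counts = {}, items = ['b', 'b', 'b', 'a', 'a', 'b']
See 'b': counts = {'b': 1}
See 'b': counts = {'b': 2}
See 'b': counts = {'b': 3}
See 'a': counts = {'b': 3, 'a': 1}
See 'a': counts = {'b': 3, 'a': 2}
See 'b': counts = {'b': 4, 'a': 2}

{'b': 4, 'a': 2}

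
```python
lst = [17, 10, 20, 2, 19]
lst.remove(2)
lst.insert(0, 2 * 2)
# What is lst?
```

After line 1: lst = [17, 10, 20, 2, 19]
After line 2 (remove first 2): lst = [17, 10, 20, 19]
After line 3 (insert 4 at index 0): lst = [4, 17, 10, 20, 19]

[4, 17, 10, 20, 19]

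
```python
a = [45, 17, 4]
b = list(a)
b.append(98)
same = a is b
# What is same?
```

After line 1: a = [45, 17, 4]
After line 2 (b = list(a) is a shallow copy, new object): a = [45, 17, 4], b = [45, 17, 4]
After line 3 (append only mutates b): a = [45, 17, 4], b = [45, 17, 4, 98]
After line 4 (same = a is b; different objects -> False): same = False

False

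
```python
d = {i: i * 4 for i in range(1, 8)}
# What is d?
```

{1: 4, 2: 8, 3: 12, 4: 16, 5: 20, 6: 24, 7: 28}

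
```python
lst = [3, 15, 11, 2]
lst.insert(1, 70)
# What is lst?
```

[3, 70, 15, 11, 2]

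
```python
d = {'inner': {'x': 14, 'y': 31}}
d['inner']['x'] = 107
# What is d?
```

After line 1: d = {'inner': {'x': 14, 'y': 31}}
After line 2 (inner x overwritten): d = {'inner': {'x': 107, 'y': 31}}

{'inner': {'x': 107, 'y': 31}}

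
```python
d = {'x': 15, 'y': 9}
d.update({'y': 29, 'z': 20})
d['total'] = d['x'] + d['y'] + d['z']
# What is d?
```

After line 1: d = {'x': 15, 'y': 9}
After line 2 (y overwritten, z added): d = {'x': 15, 'y': 29, 'z': 20}
After line 3 (total = 15 + 29 + 20 = 64): d = {'x': 15, 'y': 29, 'z': 20, 'total': 64}

{'x': 15, 'y': 29, 'z': 20, 'total': 64}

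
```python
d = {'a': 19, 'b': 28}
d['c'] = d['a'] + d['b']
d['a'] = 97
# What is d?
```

After line 1: d = {'a': 19, 'b': 28}
After line 2 (d['c'] = 19 + 28): d = {'a': 19, 'b': 28, 'c': 47}
After line 3: d = {'a': 97, 'b': 28, 'c': 47}

{'a': 97, 'b': 28, 'c': 47}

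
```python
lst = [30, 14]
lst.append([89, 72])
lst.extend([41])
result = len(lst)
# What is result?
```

After line 1: lst = [30, 14]
After line 2 (append adds [89, 72] as single element): lst = [30, 14, [89, 72]]
After line 3 (extend unpacks [41], adds 41): lst = [30, 14, [89, 72], 41]
After line 4: result = len(lst) = 4

4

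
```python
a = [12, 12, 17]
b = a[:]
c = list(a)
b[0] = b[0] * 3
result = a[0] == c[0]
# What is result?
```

After line 1: a = [12, 12, 17]
After line 2 (b = a[:], copy): a = [12, 12, 17], b = [12, 12, 17]
After line 3 (c = list(a) is a copy, new object): c = [12, 12, 17]
After line 4 (b[0] = 12 * 3 = 36; only b mutates (copy)): a = [12, 12, 17], b = [36, 12, 17], c = [12, 12, 17]
After line 5 (a[0] = 12, c[0] = 12; result = True)

True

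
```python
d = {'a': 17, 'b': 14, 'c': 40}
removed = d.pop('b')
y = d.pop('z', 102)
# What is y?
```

After line 1: d = {'a': 17, 'b': 14, 'c': 40}
After line 2 (pop 'b' returns 14): d = {'a': 17, 'c': 40}, removed = 14
After line 3 (pop 'z' missing, returns default 102): d = {'a': 17, 'c': 40}, y = 102

102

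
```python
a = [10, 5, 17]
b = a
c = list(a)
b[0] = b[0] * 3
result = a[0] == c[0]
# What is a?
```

After line 1: a = [10, 5, 17]
After line 2 (b = a, alias): a = [10, 5, 17], b = [10, 5, 17]
After line 3 (c = list(a) is a copy, new object): c = [10, 5, 17]
After line 4 (b[0] = 10 * 3 = 30; mutates shared a/b): a = b = [30, 5, 17], c = [10, 5, 17]
After line 5 (a[0] = 30, c[0] = 10; result = False)

[30, 5, 17]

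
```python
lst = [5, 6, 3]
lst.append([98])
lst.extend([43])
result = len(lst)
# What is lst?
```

After line 1: lst = [5, 6, 3]
After line 2 (append adds [98] as single element): lst = [5, 6, 3, [98]]
After line 3 (extend unpacks [43], adds 43): lst = [5, 6, 3, [98], 43]
After line 4: result = len(lst) = 5

[5, 6, 3, [98], 43]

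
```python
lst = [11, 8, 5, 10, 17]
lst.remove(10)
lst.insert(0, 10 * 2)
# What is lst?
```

After line 1: lst = [11, 8, 5, 10, 17]
After line 2 (remove first 10): lst = [11, 8, 5, 17]
After line 3 (insert 20 at index 0): lst = [20, 11, 8, 5, 17]

[20, 11, 8, 5, 17]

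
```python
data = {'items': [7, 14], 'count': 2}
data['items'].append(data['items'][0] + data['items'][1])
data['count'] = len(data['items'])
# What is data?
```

After line 1: data = {'items': [7, 14], 'count': 2}
After line 2 (append 7 + 14 = 21): data = {'items': [7, 14, 21], 'count': 2}
After line 3 (count = len(items) = 3): data = {'items': [7, 14, 21], 'count': 3}

{'items': [7, 14, 21], 'count': 3}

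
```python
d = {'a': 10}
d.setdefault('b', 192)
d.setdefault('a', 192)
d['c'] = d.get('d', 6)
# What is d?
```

After line 1: d = {'a': 10}
After line 2 (setdefault adds 'b'=192): d = {'a': 10, 'b': 192}
After line 3 (setdefault 'a' no-op, already exists): d = {'a': 10, 'b': 192}
After line 4 (get('d', 6) returns default since 'd' not in d): d = {'a': 10, 'b': 192, 'c': 6}

{'a': 10, 'b': 192, 'c': 6}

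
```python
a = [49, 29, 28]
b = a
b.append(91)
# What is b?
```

After line 1: a = [49, 29, 28]
After line 2 (b = a is an alias, same object): a = [49, 29, 28], b = [49, 29, 28]
After line 3 (b.append mutates the shared list): a = [49, 29, 28, 91], b = [49, 29, 28, 91]

[49, 29, 28, 91]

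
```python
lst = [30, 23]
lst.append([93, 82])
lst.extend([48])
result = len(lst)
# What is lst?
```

After line 1: lst = [30, 23]
After line 2 (append adds [93, 82] as single element): lst = [30, 23, [93, 82]]
After line 3 (extend unpacks [48], adds 48): lst = [30, 23, [93, 82], 48]
After line 4: result = len(lst) = 4

[30, 23, [93, 82], 48]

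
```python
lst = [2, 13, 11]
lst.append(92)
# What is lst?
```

[2, 13, 11, 92]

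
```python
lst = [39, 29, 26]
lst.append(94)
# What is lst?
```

[39, 29, 26, 94]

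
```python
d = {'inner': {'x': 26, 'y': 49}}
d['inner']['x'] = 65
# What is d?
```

After line 1: d = {'inner': {'x': 26, 'y': 49}}
After line 2 (inner x overwritten): d = {'inner': {'x': 65, 'y': 49}}

{'inner': {'x': 65, 'y': 49}}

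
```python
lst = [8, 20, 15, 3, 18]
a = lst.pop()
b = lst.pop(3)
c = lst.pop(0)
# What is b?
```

After line 1: lst = [8, 20, 15, 3, 18]
After line 2 (pop() -> a = 18): lst = [8, 20, 15, 3]
After line 3 (pop(3) -> b = 3): lst = [8, 20, 15]
After line 4 (pop(0) -> c = 8): lst = [20, 15]

3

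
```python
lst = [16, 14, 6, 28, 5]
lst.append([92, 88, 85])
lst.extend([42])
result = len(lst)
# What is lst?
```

After line 1: lst = [16, 14, 6, 28, 5]
After line 2 (append adds [92, 88, 85] as single element): lst = [16, 14, 6, 28, 5, [92, 88, 85]]
After line 3 (extend unpacks [42], adds 42): lst = [16, 14, 6, 28, 5, [92, 88, 85], 42]
After line 4: result = len(lst) = 7

[16, 14, 6, 28, 5, [92, 88, 85], 42]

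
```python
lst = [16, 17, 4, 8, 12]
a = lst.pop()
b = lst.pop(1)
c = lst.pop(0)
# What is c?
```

After line 1: lst = [16, 17, 4, 8, 12]
After line 2 (pop() -> a = 12): lst = [16, 17, 4, 8]
After line 3 (pop(1) -> b = 17): lst = [16, 4, 8]
After line 4 (pop(0) -> c = 16): lst = [4, 8]

16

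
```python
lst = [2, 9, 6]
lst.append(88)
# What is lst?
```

[2, 9, 6, 88]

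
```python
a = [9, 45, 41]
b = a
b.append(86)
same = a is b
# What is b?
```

After line 1: a = [9, 45, 41]
After line 2 (b = a is an alias, same object): a = [9, 45, 41], b = [9, 45, 41]
After line 3 (b.append mutates the shared list): a = [9, 45, 41, 86], b = [9, 45, 41, 86]
After line 4 (same = a is b; same object -> True): same = True

[9, 45, 41, 86]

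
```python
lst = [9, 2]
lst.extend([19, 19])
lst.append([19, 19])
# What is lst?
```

After line 1: lst = [9, 2]
After line 2 (extend unpacks [19, 19]): lst = [9, 2, 19, 19]
After line 3 (append adds [19, 19] as single element): lst = [9, 2, 19, 19, [19, 19]]

[9, 2, 19, 19, [19, 19]]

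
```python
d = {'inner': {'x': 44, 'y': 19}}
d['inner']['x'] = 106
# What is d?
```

After line 1: d = {'inner': {'x': 44, 'y': 19}}
After line 2 (inner x overwritten): d = {'inner': {'x': 106, 'y': 19}}

{'inner': {'x': 106, 'y': 19}}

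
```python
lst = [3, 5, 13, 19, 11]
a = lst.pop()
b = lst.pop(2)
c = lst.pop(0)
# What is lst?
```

After line 1: lst = [3, 5, 13, 19, 11]
After line 2 (pop() -> a = 11): lst = [3, 5, 13, 19]
After line 3 (pop(2) -> b = 13): lst = [3, 5, 19]
After line 4 (pop(0) -> c = 3): lst = [5, 19]

[5, 19]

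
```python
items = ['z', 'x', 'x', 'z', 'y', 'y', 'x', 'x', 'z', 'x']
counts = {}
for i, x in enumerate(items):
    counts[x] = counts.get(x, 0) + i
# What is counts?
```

Initial: counts = {}, items = ['z', 'x', 'x', 'z', 'y', 'y', 'x', 'x', 'z', 'x']
i=0, x='z': counts = {'z': 0}
i=1, x='x': counts = {'z': 0, 'x': 1}
i=2, x='x': counts = {'z': 0, 'x': 3}
i=3, x='z': counts = {'z': 3, 'x': 3}
i=4, x='y': counts = {'z': 3, 'x': 3, 'y': 4}
i=5, x='y': counts = {'z': 3, 'x': 3, 'y': 9}
i=6, x='x': counts = {'z': 3, 'x': 9, 'y': 9}
i=7, x='x': counts = {'z': 3, 'x': 16, 'y': 9}
i=8, x='z': counts = {'z': 11, 'x': 16, 'y': 9}
i=9, x='x': counts = {'z': 11, 'x': 25, 'y': 9}

{'z': 11, 'x': 25, 'y': 9}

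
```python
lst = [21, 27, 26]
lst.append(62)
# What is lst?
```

[21, 27, 26, 62]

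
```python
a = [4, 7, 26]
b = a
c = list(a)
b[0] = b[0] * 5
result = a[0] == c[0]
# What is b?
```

After line 1: a = [4, 7, 26]
After line 2 (b = a, alias): a = [4, 7, 26], b = [4, 7, 26]
After line 3 (c = list(a) is a copy, new object): c = [4, 7, 26]
After line 4 (b[0] = 4 * 5 = 20; mutates shared a/b): a = b = [20, 7, 26], c = [4, 7, 26]
After line 5 (a[0] = 20, c[0] = 4; result = False)

[20, 7, 26]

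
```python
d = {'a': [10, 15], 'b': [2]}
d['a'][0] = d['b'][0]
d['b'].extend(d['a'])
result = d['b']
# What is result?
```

After line 1: d = {'a': [10, 15], 'b': [2]}
After line 2 (a[0] = b[0] = 2): d = {'a': [2, 15], 'b': [2]}
After line 3 (b.extend(a) appends [2, 15]): d = {'a': [2, 15], 'b': [2, 2, 15]}
After line 4: result = d['b'] = [2, 2, 15]

[2, 2, 15]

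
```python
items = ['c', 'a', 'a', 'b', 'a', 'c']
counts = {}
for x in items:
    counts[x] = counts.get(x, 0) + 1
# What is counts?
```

Initial: counts = {}, items = ['c', 'a', 'a', 'b', 'a', 'c']
See 'c': counts = {'c': 1}
See 'a': counts = {'c': 1, 'a': 1}
See 'a': counts = {'c': 1, 'a': 2}
See 'b': counts = {'c': 1, 'a': 2, 'b': 1}
See 'a': counts = {'c': 1, 'a': 3, 'b': 1}
See 'c': counts = {'c': 2, 'a': 3, 'b': 1}

{'c': 2, 'a': 3, 'b': 1}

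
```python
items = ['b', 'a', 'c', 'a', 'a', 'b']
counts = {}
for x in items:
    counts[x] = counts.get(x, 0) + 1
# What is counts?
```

Initial: counts = {}, items = ['b', 'a', 'c', 'a', 'a', 'b']
See 'b': counts = {'b': 1}
See 'a': counts = {'b': 1, 'a': 1}
See 'c': counts = {'b': 1, 'a': 1, 'c': 1}
See 'a': counts = {'b': 1, 'a': 2, 'c': 1}
See 'a': counts = {'b': 1, 'a': 3, 'c': 1}
See 'b': counts = {'b': 2, 'a': 3, 'c': 1}

{'b': 2, 'a': 3, 'c': 1}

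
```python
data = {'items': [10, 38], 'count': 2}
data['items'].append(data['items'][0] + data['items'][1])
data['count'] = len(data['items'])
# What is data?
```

After line 1: data = {'items': [10, 38], 'count': 2}
After line 2 (append 10 + 38 = 48): data = {'items': [10, 38, 48], 'count': 2}
After line 3 (count = len(items) = 3): data = {'items': [10, 38, 48], 'count': 3}

{'items': [10, 38, 48], 'count': 3}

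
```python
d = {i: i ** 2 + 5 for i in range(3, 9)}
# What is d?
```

{3: 14, 4: 21, 5: 30, 6: 41, 7: 54, 8: 69}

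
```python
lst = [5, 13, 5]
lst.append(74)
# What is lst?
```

[5, 13, 5, 74]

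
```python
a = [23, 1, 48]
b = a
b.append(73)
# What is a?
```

After line 1: a = [23, 1, 48]
After line 2 (b = a is an alias, same object): a = [23, 1, 48], b = [23, 1, 48]
After line 3 (b.append mutates the shared list): a = [23, 1, 48, 73], b = [23, 1, 48, 73]

[23, 1, 48, 73]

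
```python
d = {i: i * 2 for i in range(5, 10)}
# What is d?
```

{5: 10, 6: 12, 7: 14, 8: 16, 9: 18}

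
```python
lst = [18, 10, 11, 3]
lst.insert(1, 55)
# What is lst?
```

[18, 55, 10, 11, 3]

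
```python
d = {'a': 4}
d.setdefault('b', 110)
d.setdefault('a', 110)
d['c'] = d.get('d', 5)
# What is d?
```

After line 1: d = {'a': 4}
After line 2 (setdefault adds 'b'=110): d = {'a': 4, 'b': 110}
After line 3 (setdefault 'a' no-op, already exists): d = {'a': 4, 'b': 110}
After line 4 (get('d', 5) returns default since 'd' not in d): d = {'a': 4, 'b': 110, 'c': 5}

{'a': 4, 'b': 110, 'c': 5}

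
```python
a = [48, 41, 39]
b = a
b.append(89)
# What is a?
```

After line 1: a = [48, 41, 39]
After line 2 (b = a is an alias, same object): a = [48, 41, 39], b = [48, 41, 39]
After line 3 (b.append mutates the shared list): a = [48, 41, 39, 89], b = [48, 41, 39, 89]

[48, 41, 39, 89]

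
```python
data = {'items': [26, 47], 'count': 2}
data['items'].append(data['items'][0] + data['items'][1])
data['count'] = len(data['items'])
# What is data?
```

After line 1: data = {'items': [26, 47], 'count': 2}
After line 2 (append 26 + 47 = 73): data = {'items': [26, 47, 73], 'count': 2}
After line 3 (count = len(items) = 3): data = {'items': [26, 47, 73], 'count': 3}

{'items': [26, 47, 73], 'count': 3}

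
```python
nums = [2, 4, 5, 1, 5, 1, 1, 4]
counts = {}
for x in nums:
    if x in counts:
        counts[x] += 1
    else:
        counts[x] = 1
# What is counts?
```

Initial: counts = {}, nums = [2, 4, 5, 1, 5, 1, 1, 4]
See 2: counts = {2: 1}
See 4: counts = {2: 1, 4: 1}
See 5: counts = {2: 1, 4: 1, 5: 1}
See 1: counts = {2: 1, 4: 1, 5: 1, 1: 1}
See 5: counts = {2: 1, 4: 1, 5: 2, 1: 1}
See 1: counts = {2: 1, 4: 1, 5: 2, 1: 2}
See 1: counts = {2: 1, 4: 1, 5: 2, 1: 3}
See 4: counts = {2: 1, 4: 2, 5: 2, 1: 3}

{2: 1, 4: 2, 5: 2, 1: 3}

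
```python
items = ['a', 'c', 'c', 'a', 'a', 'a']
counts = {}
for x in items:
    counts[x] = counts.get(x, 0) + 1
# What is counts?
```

Initial: counts = {}, items = ['a', 'c', 'c', 'a', 'a', 'a']
See 'a': counts = {'a': 1}
See 'c': counts = {'a': 1, 'c': 1}
See 'c': counts = {'a': 1, 'c': 2}
See 'a': counts = {'a': 2, 'c': 2}
See 'a': counts = {'a': 3, 'c': 2}
See 'a': counts = {'a': 4, 'c': 2}

{'a': 4, 'c': 2}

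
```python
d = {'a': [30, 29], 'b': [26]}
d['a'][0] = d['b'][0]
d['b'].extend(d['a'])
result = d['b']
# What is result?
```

After line 1: d = {'a': [30, 29], 'b': [26]}
After line 2 (a[0] = b[0] = 26): d = {'a': [26, 29], 'b': [26]}
After line 3 (b.extend(a) appends [26, 29]): d = {'a': [26, 29], 'b': [26, 26, 29]}
After line 4: result = d['b'] = [26, 26, 29]

[26, 26, 29]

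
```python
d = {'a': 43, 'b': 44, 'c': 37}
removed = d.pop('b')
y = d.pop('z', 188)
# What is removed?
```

After line 1: d = {'a': 43, 'b': 44, 'c': 37}
After line 2 (pop 'b' returns 44): d = {'a': 43, 'c': 37}, removed = 44
After line 3 (pop 'z' missing, returns default 188): d = {'a': 43, 'c': 37}, y = 188

44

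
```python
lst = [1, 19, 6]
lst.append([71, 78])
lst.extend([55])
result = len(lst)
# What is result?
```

After line 1: lst = [1, 19, 6]
After line 2 (append adds [71, 78] as single element): lst = [1, 19, 6, [71, 78]]
After line 3 (extend unpacks [55], adds 55): lst = [1, 19, 6, [71, 78], 55]
After line 4: result = len(lst) = 5

5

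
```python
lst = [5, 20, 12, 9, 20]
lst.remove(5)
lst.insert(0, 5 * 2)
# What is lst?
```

After line 1: lst = [5, 20, 12, 9, 20]
After line 2 (remove first 5): lst = [20, 12, 9, 20]
After line 3 (insert 10 at index 0): lst = [10, 20, 12, 9, 20]

[10, 20, 12, 9, 20]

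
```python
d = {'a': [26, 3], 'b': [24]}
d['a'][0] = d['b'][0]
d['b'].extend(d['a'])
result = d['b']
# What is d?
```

After line 1: d = {'a': [26, 3], 'b': [24]}
After line 2 (a[0] = b[0] = 24): d = {'a': [24, 3], 'b': [24]}
After line 3 (b.extend(a) appends [24, 3]): d = {'a': [24, 3], 'b': [24, 24, 3]}
After line 4: result = d['b'] = [24, 24, 3]

{'a': [24, 3], 'b': [24, 24, 3]}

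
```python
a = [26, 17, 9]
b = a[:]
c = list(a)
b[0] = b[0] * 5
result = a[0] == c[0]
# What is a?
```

After line 1: a = [26, 17, 9]
After line 2 (b = a[:], copy): a = [26, 17, 9], b = [26, 17, 9]
After line 3 (c = list(a) is a copy, new object): c = [26, 17, 9]
After line 4 (b[0] = 26 * 5 = 130; only b mutates (copy)): a = [26, 17, 9], b = [130, 17, 9], c = [26, 17, 9]
After line 5 (a[0] = 26, c[0] = 26; result = True)

[26, 17, 9]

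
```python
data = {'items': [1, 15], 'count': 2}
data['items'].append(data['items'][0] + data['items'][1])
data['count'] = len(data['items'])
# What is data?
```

After line 1: data = {'items': [1, 15], 'count': 2}
After line 2 (append 1 + 15 = 16): data = {'items': [1, 15, 16], 'count': 2}
After line 3 (count = len(items) = 3): data = {'items': [1, 15, 16], 'count': 3}

{'items': [1, 15, 16], 'count': 3}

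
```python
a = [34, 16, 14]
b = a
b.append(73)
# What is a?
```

After line 1: a = [34, 16, 14]
After line 2 (b = a is an alias, same object): a = [34, 16, 14], b = [34, 16, 14]
After line 3 (b.append mutates the shared list): a = [34, 16, 14, 73], b = [34, 16, 14, 73]

[34, 16, 14, 73]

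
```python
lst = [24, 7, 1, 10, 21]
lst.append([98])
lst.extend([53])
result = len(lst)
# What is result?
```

After line 1: lst = [24, 7, 1, 10, 21]
After line 2 (append adds [98] as single element): lst = [24, 7, 1, 10, 21, [98]]
After line 3 (extend unpacks [53], adds 53): lst = [24, 7, 1, 10, 21, [98], 53]
After line 4: result = len(lst) = 7

7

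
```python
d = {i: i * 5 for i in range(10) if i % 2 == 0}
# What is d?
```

{0: 0, 2: 10, 4: 20, 6: 30, 8: 40}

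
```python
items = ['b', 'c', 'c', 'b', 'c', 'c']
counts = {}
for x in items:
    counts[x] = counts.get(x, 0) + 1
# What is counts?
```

Initial: counts = {}, items = ['b', 'c', 'c', 'b', 'c', 'c']
See 'b': counts = {'b': 1}
See 'c': counts = {'b': 1, 'c': 1}
See 'c': counts = {'b': 1, 'c': 2}
See 'b': counts = {'b': 2, 'c': 2}
See 'c': counts = {'b': 2, 'c': 3}
See 'c': counts = {'b': 2, 'c': 4}

{'b': 2, 'c': 4}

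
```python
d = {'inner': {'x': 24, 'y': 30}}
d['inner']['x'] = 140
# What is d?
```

After line 1: d = {'inner': {'x': 24, 'y': 30}}
After line 2 (inner x overwritten): d = {'inner': {'x': 140, 'y': 30}}

{'inner': {'x': 140, 'y': 30}}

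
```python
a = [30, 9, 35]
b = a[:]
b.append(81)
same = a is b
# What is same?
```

After line 1: a = [30, 9, 35]
After line 2 (b = a[:] is a shallow copy, new object): a = [30, 9, 35], b = [30, 9, 35]
After line 3 (append only mutates b): a = [30, 9, 35], b = [30, 9, 35, 81]
After line 4 (same = a is b; different objects -> False): same = False

False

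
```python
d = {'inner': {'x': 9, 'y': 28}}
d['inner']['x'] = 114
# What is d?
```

After line 1: d = {'inner': {'x': 9, 'y': 28}}
After line 2 (inner x overwritten): d = {'inner': {'x': 114, 'y': 28}}

{'inner': {'x': 114, 'y': 28}}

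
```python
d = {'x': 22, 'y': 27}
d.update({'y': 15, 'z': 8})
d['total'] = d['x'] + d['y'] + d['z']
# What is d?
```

After line 1: d = {'x': 22, 'y': 27}
After line 2 (y overwritten, z added): d = {'x': 22, 'y': 15, 'z': 8}
After line 3 (total = 22 + 15 + 8 = 45): d = {'x': 22, 'y': 15, 'z': 8, 'total': 45}

{'x': 22, 'y': 15, 'z': 8, 'total': 45}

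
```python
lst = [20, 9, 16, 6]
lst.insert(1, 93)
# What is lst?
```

[20, 93, 9, 16, 6]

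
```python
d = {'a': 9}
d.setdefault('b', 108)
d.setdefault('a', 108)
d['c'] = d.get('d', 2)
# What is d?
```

After line 1: d = {'a': 9}
After line 2 (setdefault adds 'b'=108): d = {'a': 9, 'b': 108}
After line 3 (setdefault 'a' no-op, already exists): d = {'a': 9, 'b': 108}
After line 4 (get('d', 2) returns default since 'd' not in d): d = {'a': 9, 'b': 108, 'c': 2}

{'a': 9, 'b': 108, 'c': 2}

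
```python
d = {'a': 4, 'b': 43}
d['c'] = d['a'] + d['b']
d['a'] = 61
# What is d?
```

After line 1: d = {'a': 4, 'b': 43}
After line 2 (d['c'] = 4 + 43): d = {'a': 4, 'b': 43, 'c': 47}
After line 3: d = {'a': 61, 'b': 43, 'c': 47}

{'a': 61, 'b': 43, 'c': 47}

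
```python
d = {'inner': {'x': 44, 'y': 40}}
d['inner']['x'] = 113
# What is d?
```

After line 1: d = {'inner': {'x': 44, 'y': 40}}
After line 2 (inner x overwritten): d = {'inner': {'x': 113, 'y': 40}}

{'inner': {'x': 113, 'y': 40}}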